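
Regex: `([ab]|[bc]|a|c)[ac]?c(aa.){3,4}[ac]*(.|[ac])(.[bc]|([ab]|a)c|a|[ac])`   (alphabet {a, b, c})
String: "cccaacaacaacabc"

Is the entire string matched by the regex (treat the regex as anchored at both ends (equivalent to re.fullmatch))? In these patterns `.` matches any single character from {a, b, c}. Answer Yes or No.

Yes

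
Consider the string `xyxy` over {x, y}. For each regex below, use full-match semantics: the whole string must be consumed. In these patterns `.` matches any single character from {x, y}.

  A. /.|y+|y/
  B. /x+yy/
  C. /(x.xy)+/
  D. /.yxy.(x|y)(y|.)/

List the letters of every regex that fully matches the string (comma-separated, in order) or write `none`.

A → no match
B → no match — must end with `xyy`
C → match
D → no match

C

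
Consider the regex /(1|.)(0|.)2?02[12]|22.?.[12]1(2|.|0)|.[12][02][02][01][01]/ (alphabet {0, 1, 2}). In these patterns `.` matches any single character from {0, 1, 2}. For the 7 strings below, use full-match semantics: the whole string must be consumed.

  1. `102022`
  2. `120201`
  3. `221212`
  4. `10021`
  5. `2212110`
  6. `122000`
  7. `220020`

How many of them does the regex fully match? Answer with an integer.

6

1 → match
2 → match
3 → match
4 → match
5 → match
6 → match
7 → no match
Total matched: 6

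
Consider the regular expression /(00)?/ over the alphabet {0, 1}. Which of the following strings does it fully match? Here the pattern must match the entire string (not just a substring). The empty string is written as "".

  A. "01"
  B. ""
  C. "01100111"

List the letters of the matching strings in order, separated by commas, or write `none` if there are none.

A → no match
B → match
C → no match

B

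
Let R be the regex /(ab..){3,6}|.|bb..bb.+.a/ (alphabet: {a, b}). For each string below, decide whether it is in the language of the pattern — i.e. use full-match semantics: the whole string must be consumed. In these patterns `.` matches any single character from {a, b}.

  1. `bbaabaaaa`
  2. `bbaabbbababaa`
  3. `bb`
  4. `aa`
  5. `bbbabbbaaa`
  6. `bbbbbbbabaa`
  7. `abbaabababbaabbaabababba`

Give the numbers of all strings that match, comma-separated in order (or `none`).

1 → no match
2 → match
3 → no match
4 → no match
5 → match
6 → match
7 → match

2, 5, 6, 7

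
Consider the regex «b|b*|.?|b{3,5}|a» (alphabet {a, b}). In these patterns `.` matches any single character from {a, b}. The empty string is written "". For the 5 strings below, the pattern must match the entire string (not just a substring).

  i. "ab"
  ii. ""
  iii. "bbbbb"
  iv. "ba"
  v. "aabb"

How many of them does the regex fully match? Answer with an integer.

2

i → no match
ii → match
iii → match
iv → no match
v → no match
Total matched: 2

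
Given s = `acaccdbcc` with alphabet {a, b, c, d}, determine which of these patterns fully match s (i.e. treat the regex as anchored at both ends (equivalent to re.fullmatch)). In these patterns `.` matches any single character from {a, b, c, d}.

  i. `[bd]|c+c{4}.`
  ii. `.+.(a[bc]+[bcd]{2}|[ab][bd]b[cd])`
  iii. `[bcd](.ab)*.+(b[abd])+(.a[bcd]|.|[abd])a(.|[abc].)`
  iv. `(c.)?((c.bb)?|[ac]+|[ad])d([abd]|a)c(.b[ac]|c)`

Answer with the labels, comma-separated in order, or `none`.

i → no match
ii → no match
iii → no match
iv → match

iv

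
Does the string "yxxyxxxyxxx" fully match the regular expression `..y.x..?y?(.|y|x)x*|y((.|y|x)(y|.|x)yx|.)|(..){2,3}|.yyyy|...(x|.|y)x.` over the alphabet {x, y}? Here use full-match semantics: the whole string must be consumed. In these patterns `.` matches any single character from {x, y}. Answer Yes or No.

No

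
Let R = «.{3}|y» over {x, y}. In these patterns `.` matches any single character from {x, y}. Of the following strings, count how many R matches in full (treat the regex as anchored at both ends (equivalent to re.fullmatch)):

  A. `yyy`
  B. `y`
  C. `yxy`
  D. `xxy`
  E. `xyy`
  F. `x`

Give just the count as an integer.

5

A → match
B → match
C → match
D → match
E → match
F → no match
Total matched: 5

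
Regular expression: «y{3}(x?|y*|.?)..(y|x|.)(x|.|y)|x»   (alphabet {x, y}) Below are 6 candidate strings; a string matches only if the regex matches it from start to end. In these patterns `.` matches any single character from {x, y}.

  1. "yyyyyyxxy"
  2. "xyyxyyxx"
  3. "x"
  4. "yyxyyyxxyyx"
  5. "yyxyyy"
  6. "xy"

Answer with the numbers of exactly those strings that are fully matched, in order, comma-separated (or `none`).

1, 3

1. "yyyyyyxxy" → match
2. "xyyxyyxx" → no match
3. "x" → match
4. "yyxyyyxxyyx" → no match
5. "yyxyyy" → no match
6. "xy" → no match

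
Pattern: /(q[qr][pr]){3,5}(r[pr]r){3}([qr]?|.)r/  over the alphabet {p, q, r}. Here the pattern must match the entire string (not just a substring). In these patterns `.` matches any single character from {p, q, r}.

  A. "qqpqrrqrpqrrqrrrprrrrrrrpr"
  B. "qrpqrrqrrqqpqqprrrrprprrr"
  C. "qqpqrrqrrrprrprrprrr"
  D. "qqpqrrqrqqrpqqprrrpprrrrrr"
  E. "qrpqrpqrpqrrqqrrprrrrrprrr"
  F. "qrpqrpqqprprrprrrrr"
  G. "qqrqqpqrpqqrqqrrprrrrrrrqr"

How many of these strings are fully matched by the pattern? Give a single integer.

5

A → match
B → no match
C → match
D → no match
E → match
F → match
G → match
Total matched: 5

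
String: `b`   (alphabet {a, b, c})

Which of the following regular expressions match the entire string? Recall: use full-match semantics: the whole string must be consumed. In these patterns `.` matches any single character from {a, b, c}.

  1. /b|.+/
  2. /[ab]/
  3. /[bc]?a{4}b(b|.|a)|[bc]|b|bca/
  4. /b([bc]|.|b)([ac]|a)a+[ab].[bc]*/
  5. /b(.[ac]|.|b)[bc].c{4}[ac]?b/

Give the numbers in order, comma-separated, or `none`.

1, 2, 3

1 → match
2 → match
3 → match
4 → no match
5 → no match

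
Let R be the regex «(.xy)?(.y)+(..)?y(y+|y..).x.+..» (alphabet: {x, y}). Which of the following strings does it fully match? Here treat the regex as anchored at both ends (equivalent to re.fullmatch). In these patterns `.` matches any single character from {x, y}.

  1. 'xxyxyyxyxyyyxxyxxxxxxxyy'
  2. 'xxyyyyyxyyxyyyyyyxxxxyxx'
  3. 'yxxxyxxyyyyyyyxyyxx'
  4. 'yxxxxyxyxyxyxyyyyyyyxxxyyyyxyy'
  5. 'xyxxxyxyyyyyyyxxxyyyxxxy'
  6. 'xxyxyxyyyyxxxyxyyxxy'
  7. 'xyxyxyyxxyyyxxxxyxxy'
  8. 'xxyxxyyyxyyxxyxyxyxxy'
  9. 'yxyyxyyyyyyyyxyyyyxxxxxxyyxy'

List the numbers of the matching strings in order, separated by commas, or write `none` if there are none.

2, 6

1 → no match
2 → match
3 → no match
4 → no match
5 → no match
6 → match
7 → no match
8 → no match
9 → no match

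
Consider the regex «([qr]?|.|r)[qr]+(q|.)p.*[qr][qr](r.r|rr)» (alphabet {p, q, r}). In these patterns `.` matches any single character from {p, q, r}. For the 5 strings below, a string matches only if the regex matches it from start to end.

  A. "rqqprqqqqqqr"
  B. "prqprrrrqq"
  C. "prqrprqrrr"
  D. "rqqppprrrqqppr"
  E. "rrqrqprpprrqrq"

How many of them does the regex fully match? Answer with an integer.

A. "rqqprqqqqqqr" → no match
B. "prqprrrrqq" → no match
C. "prqrprqrrr" → match
D → no match
E → no match
Total matched: 1

1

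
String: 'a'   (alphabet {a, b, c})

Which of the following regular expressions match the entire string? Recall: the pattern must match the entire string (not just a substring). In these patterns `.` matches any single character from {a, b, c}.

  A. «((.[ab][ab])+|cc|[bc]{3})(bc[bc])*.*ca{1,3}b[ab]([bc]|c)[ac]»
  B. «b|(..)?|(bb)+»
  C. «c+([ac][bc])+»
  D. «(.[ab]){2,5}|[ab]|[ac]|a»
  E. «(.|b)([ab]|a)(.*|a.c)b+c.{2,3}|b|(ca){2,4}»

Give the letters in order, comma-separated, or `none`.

A → no match
B → no match
C → no match — must start with 'c'
D → match
E → no match

D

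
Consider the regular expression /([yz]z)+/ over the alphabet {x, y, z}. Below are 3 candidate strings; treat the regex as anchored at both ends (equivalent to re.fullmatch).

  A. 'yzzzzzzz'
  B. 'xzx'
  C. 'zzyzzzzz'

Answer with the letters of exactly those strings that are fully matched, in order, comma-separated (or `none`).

A, C

A. 'yzzzzzzz' → match
B. 'xzx' → no match — must end with 'z'
C. 'zzyzzzzz' → match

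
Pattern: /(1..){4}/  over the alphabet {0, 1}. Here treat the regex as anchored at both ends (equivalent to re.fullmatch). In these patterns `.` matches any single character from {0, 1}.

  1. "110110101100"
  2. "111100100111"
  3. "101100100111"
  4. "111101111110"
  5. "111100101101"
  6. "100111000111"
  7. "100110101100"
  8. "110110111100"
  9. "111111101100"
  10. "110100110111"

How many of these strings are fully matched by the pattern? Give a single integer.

1 → match
2 → match
3 → match
4 → match
5 → match
6 → no match
7 → match
8 → match
9 → match
10 → match
Total matched: 9

9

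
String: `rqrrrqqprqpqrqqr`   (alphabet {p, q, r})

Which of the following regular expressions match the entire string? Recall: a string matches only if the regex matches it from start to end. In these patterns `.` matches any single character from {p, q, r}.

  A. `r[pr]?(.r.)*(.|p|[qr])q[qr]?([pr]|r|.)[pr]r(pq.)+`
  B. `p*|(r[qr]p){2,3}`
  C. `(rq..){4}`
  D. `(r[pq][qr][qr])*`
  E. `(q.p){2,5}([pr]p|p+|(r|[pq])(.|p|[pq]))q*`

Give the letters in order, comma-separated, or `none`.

C

A → no match
B → no match
C → match
D → no match
E → no match — must start with `q`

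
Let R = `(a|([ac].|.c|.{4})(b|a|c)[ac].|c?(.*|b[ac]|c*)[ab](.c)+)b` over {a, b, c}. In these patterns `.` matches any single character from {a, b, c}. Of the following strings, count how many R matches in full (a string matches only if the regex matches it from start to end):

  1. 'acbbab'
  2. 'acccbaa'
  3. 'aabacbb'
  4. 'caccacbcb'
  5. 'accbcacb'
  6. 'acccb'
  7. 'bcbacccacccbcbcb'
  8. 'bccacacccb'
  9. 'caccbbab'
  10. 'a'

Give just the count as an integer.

4

1 → no match
2 → no match — must end with 'b'
3 → no match
4 → match
5 → match
6 → no match
7 → match
8 → match
9 → no match
10 → no match — must end with 'b'
Total matched: 4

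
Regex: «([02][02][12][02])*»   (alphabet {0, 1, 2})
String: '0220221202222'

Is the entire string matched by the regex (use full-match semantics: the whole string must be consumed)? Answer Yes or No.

No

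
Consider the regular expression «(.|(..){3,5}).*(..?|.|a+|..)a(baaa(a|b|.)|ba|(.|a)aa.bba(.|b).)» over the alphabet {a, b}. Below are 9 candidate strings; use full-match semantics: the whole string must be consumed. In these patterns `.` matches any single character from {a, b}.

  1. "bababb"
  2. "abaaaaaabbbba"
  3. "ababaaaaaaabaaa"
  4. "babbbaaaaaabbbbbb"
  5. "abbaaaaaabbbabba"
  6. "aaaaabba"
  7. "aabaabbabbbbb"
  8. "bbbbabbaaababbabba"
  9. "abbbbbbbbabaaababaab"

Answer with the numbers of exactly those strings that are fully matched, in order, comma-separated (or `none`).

1 → no match
2 → no match
3 → no match
4 → no match
5 → no match
6 → no match
7 → no match
8 → no match
9 → no match

none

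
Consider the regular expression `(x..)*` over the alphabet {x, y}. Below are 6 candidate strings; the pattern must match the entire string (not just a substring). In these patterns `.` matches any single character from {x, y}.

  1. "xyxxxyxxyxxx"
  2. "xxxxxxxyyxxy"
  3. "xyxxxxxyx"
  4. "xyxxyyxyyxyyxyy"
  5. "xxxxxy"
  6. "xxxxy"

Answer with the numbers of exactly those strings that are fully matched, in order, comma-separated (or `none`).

1 → match
2 → match
3 → match
4 → match
5 → match
6 → no match

1, 2, 3, 4, 5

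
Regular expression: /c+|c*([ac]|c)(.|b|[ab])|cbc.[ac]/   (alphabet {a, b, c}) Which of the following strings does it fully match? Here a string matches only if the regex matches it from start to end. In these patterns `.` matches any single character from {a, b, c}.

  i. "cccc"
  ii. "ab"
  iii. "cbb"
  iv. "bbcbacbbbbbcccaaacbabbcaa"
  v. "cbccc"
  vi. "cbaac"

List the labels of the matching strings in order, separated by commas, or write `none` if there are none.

i → match
ii → match
iii → no match
iv → no match
v → match
vi → no match

i, ii, v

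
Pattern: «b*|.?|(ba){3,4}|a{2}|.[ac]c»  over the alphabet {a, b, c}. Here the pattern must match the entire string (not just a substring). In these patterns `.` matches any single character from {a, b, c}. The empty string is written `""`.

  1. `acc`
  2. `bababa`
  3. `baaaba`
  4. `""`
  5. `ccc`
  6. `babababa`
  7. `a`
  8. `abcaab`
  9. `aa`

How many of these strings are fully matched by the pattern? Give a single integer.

1. `acc` → match
2. `bababa` → match
3. `baaaba` → no match
4. `""` → match
5. `ccc` → match
6. `babababa` → match
7. `a` → match
8. `abcaab` → no match
9. `aa` → match
Total matched: 7

7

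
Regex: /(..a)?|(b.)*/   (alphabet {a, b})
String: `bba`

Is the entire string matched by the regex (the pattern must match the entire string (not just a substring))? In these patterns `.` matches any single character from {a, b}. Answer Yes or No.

Yes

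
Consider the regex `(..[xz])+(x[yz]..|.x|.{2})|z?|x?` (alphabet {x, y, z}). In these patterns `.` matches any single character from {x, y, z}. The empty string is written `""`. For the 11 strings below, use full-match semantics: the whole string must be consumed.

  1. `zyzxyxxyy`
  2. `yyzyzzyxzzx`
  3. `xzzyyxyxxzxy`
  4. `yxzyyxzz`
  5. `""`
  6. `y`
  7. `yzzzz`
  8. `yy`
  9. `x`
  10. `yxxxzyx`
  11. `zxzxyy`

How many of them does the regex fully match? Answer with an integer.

6

1. `zyzxyxxyy` → no match
2. `yyzyzzyxzzx` → match
3. `xzzyyxyxxzxy` → no match
4. `yxzyyxzz` → match
5. `""` → match
6. `y` → no match
7. `yzzzz` → match
8. `yy` → no match
9. `x` → match
10. `yxxxzyx` → match
11. `zxzxyy` → no match
Total matched: 6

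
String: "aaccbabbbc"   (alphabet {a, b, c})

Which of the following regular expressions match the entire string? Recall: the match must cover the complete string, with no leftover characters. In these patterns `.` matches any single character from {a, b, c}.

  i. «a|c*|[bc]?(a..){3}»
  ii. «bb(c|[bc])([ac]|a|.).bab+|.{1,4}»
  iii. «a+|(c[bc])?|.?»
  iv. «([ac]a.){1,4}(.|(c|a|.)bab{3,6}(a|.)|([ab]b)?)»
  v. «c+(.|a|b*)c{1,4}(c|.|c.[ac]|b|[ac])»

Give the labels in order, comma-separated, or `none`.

i → no match
ii → no match
iii → no match
iv → match
v → no match — must start with "c"

iv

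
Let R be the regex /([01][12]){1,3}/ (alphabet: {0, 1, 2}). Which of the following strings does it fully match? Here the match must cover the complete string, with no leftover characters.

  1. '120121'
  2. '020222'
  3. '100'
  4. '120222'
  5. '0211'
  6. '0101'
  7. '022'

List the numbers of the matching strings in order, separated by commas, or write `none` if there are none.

5, 6

1 → no match
2 → no match
3 → no match
4 → no match
5 → match
6 → match
7 → no match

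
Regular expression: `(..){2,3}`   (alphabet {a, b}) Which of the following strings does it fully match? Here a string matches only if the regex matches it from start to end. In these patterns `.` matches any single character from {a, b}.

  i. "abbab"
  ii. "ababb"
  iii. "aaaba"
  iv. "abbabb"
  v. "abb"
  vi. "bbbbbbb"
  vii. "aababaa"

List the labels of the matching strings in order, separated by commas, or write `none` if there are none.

iv

i → no match
ii → no match
iii → no match
iv → match
v → no match
vi → no match
vii → no match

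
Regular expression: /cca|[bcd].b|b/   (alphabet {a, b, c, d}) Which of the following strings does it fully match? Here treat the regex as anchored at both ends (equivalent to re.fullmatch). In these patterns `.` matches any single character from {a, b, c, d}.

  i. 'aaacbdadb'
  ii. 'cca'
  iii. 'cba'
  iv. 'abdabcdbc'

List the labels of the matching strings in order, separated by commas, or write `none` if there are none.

i → no match
ii → match
iii → no match
iv → no match

ii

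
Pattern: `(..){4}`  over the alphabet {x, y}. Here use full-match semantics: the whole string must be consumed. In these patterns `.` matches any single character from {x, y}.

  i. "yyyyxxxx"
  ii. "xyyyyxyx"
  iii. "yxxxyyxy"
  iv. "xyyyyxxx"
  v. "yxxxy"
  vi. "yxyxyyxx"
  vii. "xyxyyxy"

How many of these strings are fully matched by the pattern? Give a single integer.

5

i. "yyyyxxxx" → match
ii. "xyyyyxyx" → match
iii. "yxxxyyxy" → match
iv. "xyyyyxxx" → match
v. "yxxxy" → no match
vi. "yxyxyyxx" → match
vii. "xyxyyxy" → no match
Total matched: 5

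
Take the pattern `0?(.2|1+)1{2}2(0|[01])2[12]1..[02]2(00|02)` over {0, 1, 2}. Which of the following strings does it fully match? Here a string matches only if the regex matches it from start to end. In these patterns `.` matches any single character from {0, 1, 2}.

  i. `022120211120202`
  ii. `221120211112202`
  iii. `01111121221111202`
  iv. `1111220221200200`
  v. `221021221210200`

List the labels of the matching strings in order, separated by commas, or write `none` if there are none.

i → no match
ii → match
iii → no match
iv → no match
v → no match

ii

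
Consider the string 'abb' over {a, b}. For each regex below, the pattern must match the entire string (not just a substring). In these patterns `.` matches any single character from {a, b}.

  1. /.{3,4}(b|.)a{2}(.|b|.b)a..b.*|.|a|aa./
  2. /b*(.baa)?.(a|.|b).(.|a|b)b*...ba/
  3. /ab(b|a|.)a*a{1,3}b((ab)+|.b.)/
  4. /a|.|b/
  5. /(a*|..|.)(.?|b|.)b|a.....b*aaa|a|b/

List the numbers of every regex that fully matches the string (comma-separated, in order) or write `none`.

1 → no match
2 → no match — must end with 'ba'
3 → no match
4 → no match
5 → match

5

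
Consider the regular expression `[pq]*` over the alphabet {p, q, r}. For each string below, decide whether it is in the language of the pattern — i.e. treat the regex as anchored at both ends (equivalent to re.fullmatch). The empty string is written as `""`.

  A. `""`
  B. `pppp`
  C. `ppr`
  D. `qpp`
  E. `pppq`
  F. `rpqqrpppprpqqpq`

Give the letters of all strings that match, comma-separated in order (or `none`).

A, B, D, E

A → match
B → match
C → no match
D → match
E → match
F → no match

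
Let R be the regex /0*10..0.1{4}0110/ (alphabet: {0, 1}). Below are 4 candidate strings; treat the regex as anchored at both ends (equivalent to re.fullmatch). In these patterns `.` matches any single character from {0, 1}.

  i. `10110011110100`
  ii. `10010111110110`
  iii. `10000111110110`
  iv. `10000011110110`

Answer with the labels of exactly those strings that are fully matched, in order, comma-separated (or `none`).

ii, iii, iv

i → no match — must end with `10110`
ii → match
iii → match
iv → match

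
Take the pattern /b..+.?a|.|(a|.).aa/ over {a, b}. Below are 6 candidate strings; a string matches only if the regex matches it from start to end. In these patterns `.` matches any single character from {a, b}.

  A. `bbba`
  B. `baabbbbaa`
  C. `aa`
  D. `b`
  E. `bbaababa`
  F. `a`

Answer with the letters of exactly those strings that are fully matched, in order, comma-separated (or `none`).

A → match
B → match
C → no match
D → match
E → match
F → match

A, B, D, E, F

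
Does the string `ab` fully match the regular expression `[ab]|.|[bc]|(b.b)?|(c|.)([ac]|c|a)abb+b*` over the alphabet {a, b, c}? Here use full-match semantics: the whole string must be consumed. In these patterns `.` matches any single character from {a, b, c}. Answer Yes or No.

No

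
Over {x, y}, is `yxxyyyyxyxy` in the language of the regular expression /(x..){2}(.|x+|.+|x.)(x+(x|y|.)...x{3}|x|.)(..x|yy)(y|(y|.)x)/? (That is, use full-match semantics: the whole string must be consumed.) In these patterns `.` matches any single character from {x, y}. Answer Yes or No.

No

Every match must start with `x`, but `yxxyyyyxyxy` does not.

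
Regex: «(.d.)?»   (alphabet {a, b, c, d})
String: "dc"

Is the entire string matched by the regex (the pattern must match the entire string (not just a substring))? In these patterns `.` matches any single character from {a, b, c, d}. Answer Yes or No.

No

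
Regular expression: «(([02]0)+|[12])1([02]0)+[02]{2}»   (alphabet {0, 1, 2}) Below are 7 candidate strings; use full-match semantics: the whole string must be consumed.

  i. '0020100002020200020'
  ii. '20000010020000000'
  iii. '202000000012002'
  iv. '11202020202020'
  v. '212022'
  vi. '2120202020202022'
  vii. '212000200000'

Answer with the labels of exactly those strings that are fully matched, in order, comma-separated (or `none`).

i, ii, iii, iv, v, vi, vii

i → match
ii → match
iii → match
iv → match
v → match
vi → match
vii → match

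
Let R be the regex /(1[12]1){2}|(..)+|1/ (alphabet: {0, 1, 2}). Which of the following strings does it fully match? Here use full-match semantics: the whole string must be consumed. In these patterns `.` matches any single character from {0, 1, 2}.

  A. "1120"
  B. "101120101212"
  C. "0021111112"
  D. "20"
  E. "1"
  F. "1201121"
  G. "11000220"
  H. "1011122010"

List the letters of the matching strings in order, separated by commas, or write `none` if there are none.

A → match
B → match
C → match
D → match
E → match
F → no match
G → match
H → match

A, B, C, D, E, G, H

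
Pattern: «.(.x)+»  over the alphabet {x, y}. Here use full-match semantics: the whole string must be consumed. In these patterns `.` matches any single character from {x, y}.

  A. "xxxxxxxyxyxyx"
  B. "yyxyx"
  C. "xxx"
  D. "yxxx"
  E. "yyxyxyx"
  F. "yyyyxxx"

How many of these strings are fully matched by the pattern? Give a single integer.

A → match
B → match
C → match
D → no match
E → match
F → no match
Total matched: 4

4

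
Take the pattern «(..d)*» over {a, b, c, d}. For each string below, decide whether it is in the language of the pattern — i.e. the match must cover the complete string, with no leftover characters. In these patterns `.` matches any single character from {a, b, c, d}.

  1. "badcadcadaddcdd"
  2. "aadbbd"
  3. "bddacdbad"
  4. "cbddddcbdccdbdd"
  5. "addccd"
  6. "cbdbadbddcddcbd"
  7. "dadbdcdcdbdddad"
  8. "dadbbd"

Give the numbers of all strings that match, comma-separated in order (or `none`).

1, 2, 3, 4, 5, 6, 8

1 → match
2 → match
3 → match
4 → match
5 → match
6 → match
7 → no match
8 → match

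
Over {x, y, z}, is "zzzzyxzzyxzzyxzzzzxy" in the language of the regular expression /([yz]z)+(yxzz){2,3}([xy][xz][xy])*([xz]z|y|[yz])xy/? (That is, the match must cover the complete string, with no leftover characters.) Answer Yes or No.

Yes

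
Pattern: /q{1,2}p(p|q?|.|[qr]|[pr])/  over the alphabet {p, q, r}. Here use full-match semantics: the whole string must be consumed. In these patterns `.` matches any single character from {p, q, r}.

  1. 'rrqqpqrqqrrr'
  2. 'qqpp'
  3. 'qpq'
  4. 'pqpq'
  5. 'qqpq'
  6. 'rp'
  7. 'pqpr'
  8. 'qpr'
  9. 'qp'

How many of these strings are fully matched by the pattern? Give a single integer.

1. 'rrqqpqrqqrrr' → no match — must start with 'q'
2. 'qqpp' → match
3. 'qpq' → match
4. 'pqpq' → no match — must start with 'q'
5. 'qqpq' → match
6. 'rp' → no match — must start with 'q'
7. 'pqpr' → no match — must start with 'q'
8. 'qpr' → match
9. 'qp' → match
Total matched: 5

5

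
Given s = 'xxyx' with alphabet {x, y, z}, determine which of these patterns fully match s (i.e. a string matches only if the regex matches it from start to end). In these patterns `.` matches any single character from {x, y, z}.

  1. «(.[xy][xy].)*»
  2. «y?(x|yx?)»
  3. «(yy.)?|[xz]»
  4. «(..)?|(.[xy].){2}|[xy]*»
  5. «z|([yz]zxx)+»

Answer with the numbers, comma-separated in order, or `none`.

1, 4

1 → match
2 → no match
3 → no match
4 → match
5 → no match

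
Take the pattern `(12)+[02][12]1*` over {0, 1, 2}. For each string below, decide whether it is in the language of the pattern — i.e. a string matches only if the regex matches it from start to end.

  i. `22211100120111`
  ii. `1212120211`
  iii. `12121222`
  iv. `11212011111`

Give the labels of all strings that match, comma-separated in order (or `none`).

i → no match — must start with `12`
ii. `1212120211` → match
iii. `12121222` → match
iv. `11212011111` → no match — must start with `12`

ii, iii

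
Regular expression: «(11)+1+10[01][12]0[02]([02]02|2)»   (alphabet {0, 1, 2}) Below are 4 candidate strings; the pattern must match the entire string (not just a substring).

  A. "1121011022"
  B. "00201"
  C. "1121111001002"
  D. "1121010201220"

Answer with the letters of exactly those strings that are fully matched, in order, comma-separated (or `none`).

none

A. "1121011022" → no match
B. "00201" → no match — must start with "11"
C → no match
D → no match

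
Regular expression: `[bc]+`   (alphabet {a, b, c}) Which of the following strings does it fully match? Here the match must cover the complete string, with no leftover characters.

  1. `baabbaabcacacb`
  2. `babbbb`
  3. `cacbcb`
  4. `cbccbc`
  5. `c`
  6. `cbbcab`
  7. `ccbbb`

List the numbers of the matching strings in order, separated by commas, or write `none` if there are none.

4, 5, 7

1 → no match
2 → no match
3 → no match
4 → match
5 → match
6 → no match
7 → match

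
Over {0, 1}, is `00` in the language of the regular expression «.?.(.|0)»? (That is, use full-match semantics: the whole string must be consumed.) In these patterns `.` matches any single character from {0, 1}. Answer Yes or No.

Yes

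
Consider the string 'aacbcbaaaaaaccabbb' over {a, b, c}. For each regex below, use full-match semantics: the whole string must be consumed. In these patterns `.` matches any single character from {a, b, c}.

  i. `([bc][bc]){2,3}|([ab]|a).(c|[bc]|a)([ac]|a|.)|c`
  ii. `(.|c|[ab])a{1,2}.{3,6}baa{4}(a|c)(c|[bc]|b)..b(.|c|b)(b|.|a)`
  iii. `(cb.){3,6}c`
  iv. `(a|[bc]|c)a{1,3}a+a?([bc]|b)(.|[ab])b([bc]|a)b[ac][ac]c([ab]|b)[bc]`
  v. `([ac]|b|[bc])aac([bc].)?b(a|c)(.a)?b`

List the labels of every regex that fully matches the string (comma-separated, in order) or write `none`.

i → no match
ii → match
iii → no match — must start with 'cb'
iv → no match
v → no match

ii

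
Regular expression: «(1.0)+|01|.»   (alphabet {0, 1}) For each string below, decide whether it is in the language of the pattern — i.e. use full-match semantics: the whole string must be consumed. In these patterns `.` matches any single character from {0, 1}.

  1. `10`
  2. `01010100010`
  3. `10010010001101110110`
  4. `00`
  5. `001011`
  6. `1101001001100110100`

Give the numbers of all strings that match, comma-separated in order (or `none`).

1. `10` → no match
2. `01010100010` → no match
3 → no match
4. `00` → no match
5. `001011` → no match
6 → no match

none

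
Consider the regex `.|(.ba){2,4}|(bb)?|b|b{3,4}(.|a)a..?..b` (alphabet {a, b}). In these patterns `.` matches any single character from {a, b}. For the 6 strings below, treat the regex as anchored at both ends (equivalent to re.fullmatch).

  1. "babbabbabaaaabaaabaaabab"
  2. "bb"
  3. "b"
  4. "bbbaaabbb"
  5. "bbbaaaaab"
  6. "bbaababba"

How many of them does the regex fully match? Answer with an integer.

1 → no match
2 → match
3 → match
4 → match
5 → match
6 → match
Total matched: 5

5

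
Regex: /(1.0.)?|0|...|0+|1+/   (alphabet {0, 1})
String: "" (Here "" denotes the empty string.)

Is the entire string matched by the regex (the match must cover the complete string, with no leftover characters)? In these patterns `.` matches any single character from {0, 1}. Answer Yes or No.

Yes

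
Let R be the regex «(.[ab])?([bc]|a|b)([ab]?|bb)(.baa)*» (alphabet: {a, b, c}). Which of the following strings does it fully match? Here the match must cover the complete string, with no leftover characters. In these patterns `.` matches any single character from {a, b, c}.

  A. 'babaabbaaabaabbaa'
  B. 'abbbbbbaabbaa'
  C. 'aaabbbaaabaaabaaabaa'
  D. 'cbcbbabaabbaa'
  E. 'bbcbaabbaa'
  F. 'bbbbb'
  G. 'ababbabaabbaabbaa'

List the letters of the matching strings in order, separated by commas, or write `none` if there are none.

A → match
B → match
C → match
D → match
E. 'bbcbaabbaa' → match
F. 'bbbbb' → match
G → match

A, B, C, D, E, F, G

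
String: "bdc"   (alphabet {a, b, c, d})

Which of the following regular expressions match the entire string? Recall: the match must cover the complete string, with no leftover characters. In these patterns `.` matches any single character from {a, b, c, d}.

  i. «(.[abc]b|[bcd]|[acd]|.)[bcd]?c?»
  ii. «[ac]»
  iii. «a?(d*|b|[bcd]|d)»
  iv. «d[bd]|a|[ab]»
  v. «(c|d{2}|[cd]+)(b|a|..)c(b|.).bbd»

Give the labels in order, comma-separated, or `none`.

i

i → match
ii → no match
iii → no match
iv → no match
v → no match — must end with "bbd"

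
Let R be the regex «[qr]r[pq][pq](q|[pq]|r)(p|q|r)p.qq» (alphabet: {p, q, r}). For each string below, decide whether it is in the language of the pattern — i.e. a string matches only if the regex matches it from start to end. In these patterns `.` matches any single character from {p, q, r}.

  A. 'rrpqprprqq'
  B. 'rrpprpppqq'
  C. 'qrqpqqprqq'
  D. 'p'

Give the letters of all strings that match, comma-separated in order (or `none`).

A, B, C

A → match
B → match
C → match
D → no match — must end with 'qq'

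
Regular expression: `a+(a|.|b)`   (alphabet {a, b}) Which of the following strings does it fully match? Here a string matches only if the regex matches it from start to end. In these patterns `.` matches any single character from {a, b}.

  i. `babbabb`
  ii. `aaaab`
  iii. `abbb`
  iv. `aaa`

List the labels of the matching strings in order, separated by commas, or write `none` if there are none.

ii, iv

i → no match — must start with `a`
ii → match
iii → no match
iv → match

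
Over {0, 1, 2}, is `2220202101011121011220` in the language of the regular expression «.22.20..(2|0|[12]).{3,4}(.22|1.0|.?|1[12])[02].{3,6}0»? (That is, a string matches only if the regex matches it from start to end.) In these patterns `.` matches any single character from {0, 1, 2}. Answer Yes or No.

Yes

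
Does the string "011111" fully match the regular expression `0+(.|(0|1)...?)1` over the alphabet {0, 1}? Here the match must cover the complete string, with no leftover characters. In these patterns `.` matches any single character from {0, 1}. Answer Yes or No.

Yes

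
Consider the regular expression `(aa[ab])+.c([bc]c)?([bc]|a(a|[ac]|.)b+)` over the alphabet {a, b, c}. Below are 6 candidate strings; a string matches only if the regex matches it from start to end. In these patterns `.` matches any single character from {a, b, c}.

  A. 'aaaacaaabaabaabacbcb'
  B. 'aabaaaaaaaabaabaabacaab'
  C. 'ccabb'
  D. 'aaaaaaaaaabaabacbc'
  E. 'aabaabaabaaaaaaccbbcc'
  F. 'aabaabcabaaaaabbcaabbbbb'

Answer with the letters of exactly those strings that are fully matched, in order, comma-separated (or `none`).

A → no match
B → match
C → no match — must start with 'aa'
D → no match
E → no match
F → no match

B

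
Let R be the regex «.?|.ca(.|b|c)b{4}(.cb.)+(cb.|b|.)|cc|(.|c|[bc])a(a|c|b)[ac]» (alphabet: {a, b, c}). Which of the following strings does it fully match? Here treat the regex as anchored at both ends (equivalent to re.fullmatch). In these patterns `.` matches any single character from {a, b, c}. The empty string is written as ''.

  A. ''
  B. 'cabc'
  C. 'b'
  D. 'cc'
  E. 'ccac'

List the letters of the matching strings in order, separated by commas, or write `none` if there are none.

A → match
B → match
C → match
D → match
E → no match

A, B, C, D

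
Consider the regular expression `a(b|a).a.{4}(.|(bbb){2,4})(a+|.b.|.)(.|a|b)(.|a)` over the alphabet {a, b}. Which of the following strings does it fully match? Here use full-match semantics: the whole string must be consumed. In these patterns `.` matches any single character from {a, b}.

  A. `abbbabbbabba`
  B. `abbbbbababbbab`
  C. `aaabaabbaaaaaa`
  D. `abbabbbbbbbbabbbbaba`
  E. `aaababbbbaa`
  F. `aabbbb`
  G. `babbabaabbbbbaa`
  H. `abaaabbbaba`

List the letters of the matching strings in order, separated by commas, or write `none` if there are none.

none

A → no match
B → no match
C → no match
D → no match
E → no match
F → no match
G → no match — must start with `a`
H → no match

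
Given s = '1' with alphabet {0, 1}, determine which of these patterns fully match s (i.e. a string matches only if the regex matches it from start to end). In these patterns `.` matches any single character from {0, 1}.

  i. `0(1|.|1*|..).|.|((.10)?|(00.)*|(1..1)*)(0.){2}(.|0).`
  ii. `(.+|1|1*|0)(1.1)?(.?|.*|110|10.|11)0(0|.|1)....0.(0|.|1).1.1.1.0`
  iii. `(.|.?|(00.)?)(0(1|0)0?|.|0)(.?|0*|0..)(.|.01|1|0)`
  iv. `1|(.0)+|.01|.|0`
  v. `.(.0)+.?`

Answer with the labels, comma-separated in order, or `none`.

i, iv

i → match
ii → no match — must end with '0'
iii → no match
iv → match
v → no match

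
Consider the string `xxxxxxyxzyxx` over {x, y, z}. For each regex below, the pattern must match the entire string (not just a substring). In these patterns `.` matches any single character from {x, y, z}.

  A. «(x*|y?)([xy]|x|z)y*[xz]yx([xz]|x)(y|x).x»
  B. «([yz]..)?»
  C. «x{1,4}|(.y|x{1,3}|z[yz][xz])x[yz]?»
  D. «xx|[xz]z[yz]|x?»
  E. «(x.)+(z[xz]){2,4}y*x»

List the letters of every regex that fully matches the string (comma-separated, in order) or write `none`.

A

A → match
B → no match
C → no match
D → no match
E → no match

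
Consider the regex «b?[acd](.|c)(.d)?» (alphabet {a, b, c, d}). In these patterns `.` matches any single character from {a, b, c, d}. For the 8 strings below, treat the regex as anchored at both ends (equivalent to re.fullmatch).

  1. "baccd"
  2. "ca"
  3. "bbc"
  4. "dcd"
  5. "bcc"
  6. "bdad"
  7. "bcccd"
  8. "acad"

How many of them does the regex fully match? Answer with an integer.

5

1 → match
2 → match
3 → no match
4 → no match
5 → match
6 → no match
7 → match
8 → match
Total matched: 5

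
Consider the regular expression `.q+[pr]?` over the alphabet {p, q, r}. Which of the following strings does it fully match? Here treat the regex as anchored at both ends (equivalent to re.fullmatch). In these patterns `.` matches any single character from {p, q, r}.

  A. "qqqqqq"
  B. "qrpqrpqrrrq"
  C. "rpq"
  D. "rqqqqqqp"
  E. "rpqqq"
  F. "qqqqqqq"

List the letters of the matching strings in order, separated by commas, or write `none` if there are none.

A → match
B → no match
C → no match
D → match
E → no match
F → match

A, D, F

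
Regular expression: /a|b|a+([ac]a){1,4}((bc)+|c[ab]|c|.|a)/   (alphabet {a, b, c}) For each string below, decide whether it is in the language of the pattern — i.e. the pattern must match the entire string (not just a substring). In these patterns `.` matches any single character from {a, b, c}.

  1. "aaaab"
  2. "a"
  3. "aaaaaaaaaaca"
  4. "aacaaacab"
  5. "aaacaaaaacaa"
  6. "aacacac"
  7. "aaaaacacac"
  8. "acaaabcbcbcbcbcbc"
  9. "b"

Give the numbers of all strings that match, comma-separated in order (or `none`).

1 → match
2 → match
3 → match
4 → match
5 → match
6 → match
7 → match
8 → match
9 → match

1, 2, 3, 4, 5, 6, 7, 8, 9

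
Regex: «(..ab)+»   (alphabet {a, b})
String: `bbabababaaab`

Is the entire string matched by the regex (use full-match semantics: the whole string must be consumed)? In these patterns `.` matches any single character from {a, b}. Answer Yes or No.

Yes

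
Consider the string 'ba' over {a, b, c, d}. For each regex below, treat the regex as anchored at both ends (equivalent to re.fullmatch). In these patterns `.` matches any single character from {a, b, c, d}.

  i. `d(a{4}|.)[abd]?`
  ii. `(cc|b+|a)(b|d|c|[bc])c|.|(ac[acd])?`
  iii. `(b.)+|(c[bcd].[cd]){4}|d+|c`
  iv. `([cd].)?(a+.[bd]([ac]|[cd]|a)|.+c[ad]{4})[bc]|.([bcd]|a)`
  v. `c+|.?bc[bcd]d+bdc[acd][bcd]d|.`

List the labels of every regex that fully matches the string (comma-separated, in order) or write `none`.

i → no match — must start with 'd'
ii → no match
iii → match
iv → match
v → no match

iii, iv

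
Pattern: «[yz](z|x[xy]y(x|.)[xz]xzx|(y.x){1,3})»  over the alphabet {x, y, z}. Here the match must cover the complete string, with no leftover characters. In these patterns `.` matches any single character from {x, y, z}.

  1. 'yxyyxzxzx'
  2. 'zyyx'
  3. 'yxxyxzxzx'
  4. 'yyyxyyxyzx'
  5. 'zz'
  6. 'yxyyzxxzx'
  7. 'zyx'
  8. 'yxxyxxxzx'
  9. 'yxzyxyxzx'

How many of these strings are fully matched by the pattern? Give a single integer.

1 → match
2 → match
3 → match
4 → match
5 → match
6 → match
7 → no match
8 → match
9 → no match
Total matched: 7

7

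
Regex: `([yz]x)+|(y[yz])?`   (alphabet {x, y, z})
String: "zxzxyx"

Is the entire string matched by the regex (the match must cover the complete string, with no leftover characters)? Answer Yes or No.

Yes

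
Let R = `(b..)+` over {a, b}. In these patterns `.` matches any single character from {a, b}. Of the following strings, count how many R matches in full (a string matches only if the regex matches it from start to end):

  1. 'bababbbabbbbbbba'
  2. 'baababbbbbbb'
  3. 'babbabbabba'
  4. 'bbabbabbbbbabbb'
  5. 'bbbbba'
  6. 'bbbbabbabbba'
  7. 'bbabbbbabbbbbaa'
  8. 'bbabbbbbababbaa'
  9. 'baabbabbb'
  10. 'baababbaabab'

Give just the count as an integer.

1 → no match
2 → match
3 → no match
4 → match
5 → match
6 → match
7 → match
8 → match
9 → match
10 → match
Total matched: 8

8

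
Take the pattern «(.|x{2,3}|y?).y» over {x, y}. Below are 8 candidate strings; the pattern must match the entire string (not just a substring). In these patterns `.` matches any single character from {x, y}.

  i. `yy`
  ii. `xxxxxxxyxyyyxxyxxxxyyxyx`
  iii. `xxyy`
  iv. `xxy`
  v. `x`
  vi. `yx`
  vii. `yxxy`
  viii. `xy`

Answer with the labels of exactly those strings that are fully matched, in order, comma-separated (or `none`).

i → match
ii → no match — must end with `y`
iii → match
iv → match
v → no match — must end with `y`
vi → no match — must end with `y`
vii → no match
viii → match

i, iii, iv, viii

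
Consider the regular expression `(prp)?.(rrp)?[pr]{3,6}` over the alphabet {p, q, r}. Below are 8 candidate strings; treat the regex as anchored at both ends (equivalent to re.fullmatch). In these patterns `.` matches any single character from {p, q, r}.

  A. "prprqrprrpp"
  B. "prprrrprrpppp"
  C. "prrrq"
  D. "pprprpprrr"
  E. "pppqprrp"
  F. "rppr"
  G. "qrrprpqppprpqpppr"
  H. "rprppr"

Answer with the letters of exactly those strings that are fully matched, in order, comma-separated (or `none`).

A → no match
B → match
C → no match
D → no match
E → no match
F → match
G → no match
H → match

B, F, H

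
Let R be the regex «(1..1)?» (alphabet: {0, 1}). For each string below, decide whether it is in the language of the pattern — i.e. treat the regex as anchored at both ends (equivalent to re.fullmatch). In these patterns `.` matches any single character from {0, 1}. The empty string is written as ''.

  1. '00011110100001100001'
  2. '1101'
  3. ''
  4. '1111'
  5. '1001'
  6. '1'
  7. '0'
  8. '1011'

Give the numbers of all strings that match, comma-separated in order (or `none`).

1 → no match
2 → match
3 → match
4 → match
5 → match
6 → no match
7 → no match
8 → match

2, 3, 4, 5, 8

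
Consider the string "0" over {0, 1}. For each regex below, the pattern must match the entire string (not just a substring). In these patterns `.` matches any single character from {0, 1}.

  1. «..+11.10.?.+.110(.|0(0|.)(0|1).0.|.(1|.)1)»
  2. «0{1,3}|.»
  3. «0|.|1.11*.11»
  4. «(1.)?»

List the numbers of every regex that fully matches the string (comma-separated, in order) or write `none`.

1 → no match
2 → match
3 → match
4 → no match

2, 3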